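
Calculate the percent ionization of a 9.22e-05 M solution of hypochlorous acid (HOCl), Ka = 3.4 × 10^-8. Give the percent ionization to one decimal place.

HOCl ⇌ OCl- + H+; let x = [H+] at equilibrium.
x ≈ √(Ka·C₀) = √(3.4 × 10^-8 × 9.22e-05) = 1.77 × 10^-6 M
% ionization = x/C₀ × 100% = 1.77 × 10^-6/9.22e-05 × 100% = 1.9%

1.9%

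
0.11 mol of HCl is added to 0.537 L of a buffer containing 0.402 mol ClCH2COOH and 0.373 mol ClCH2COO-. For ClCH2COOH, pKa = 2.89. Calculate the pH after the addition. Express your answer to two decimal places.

Added H+ converts ClCH2COO- to ClCH2COOH: ClCH2COOH → 0.512 mol, ClCH2COO- → 0.263 mol.
pH = pKa + log(n_ClCH2COO-/n_ClCH2COOH) = 2.89 + log(0.263/0.512) = 2.89 + (-0.289)

pH = 2.60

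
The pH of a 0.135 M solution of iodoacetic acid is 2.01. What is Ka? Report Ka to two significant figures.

[H+] = 10^(-2.01) = 9.77 × 10^-3 M
At equilibrium [HA] = 0.135 − 9.77 × 10^-3 = 1.25 × 10^-1 M
Ka = [H+][A-]/[HA] = (9.77 × 10^-3)² / 1.25 × 10^-1 = 7.6 × 10^-4

Ka = 7.6 × 10^-4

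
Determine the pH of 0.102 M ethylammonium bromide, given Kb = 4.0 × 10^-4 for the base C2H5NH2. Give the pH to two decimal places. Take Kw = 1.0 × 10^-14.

pH = 5.80

C2H5NH3+ is the conjugate acid of the weak base C2H5NH2.
Ka = Kw/Kb = 1.0×10^-14 / 4.0 × 10^-4 = 2.50 × 10^-11
Ka = [H+]²/(0.102 − [H+]) = 2.50 × 10^-11
Neglecting [H+] in the denominator: [H+] = √(2.50 × 10^-11 × 0.102) = 1.60 × 10^-6 M
Check: 0.0016% ionized — well under 5%, approximation valid.
pH = −log[H+] = −log(1.60 × 10^-6) = 5.80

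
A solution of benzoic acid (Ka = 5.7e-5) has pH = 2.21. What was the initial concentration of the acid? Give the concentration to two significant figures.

C₀ = 6.7 × 10^-1 M

[H+] = 10^(-2.21) = 6.17 × 10^-3 M = x
Ka = x²/(C₀ − x) ⇒ C₀ = x + x²/Ka
C₀ = 6.17 × 10^-3 + (6.17 × 10^-3)²/(5.7 × 10^-5) = 6.74 × 10^-1 M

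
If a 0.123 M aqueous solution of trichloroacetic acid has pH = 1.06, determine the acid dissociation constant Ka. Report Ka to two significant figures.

[H+] = 10^(-1.06) = 8.71 × 10^-2 M
At equilibrium [HA] = 0.123 − 8.71 × 10^-2 = 3.59 × 10^-2 M
Ka = [H+][A-]/[HA] = (8.71 × 10^-2)² / 3.59 × 10^-2 = 2.1 × 10^-1

Ka = 2.1 × 10^-1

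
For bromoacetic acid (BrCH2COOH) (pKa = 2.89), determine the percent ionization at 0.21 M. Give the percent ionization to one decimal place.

7.5%

BrCH2COOH ⇌ BrCH2COO- + H+; let x = [H+] at equilibrium.
Ka = 10^(−2.89) = 1.29 × 10^-3
Solve x² + 0.00129x − 0.000271 = 0 → x = 1.58 × 10^-2 M
% ionization = x/C₀ × 100% = 1.58 × 10^-2/0.21 × 100% = 7.5%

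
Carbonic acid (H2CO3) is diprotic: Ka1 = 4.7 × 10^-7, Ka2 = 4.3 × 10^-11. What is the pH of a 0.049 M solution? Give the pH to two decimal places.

pH = 3.82

Since Ka1 ≫ Ka2, the first ionization dominates [H+].
Ka1 = x²/(0.049 − x) = 4.7 × 10^-7
x ≈ √(4.7 × 10^-7 × 0.049) = 1.52 × 10^-4 M
pH = −log(1.52 × 10^-4) = 3.82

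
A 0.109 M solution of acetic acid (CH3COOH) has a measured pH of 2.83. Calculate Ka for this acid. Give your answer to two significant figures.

[H+] = 10^(-2.83) = 1.48 × 10^-3 M
At equilibrium [HA] = 0.109 − 1.48 × 10^-3 = 1.08 × 10^-1 M
Ka = [H+][A-]/[HA] = (1.48 × 10^-3)² / 1.08 × 10^-1 = 2.0 × 10^-5

Ka = 2.0 × 10^-5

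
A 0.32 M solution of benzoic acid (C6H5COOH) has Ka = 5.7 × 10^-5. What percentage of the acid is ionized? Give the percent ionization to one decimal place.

1.3%

C6H5COOH ⇌ C6H5COO- + H+; let x = [H+] at equilibrium.
x ≈ √(Ka·C₀) = √(5.7 × 10^-5 × 0.32) = 4.27 × 10^-3 M
% ionization = x/C₀ × 100% = 4.27 × 10^-3/0.32 × 100% = 1.3%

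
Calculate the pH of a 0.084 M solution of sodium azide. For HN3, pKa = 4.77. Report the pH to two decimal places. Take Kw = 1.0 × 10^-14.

N3- is the conjugate base of the weak acid HN3.
Ka = 10^(−4.77) = 1.70 × 10^-5
Kb = Kw/Ka = 1.0×10^-14 / 1.70 × 10^-5 = 5.88 × 10^-10
From the ICE table, Kb = [OH-]²/(0.084 − [OH-]) = 5.88 × 10^-10.
Since Kb ≪ C₀, [OH-] ≈ √(Kb·C₀) = 7.03 × 10^-6 M.
Check: 0.0084% ionized — well under 5%, approximation valid.
pOH = 5.15, so pH = 14.00 − pOH = 8.85

pH = 8.85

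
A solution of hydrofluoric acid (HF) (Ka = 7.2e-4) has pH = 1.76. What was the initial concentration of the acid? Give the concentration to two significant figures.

C₀ = 4.4 × 10^-1 M

[H+] = 10^(-1.76) = 1.74 × 10^-2 M = x
Ka = x²/(C₀ − x) ⇒ C₀ = x + x²/Ka
C₀ = 1.74 × 10^-2 + (1.74 × 10^-2)²/(7.2 × 10^-4) = 4.38 × 10^-1 M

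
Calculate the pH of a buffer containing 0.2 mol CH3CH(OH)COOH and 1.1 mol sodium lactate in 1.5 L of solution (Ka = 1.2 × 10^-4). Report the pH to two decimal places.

pH = 4.66

pKa = −log(1.2 × 10^-4) = 3.921
pH = pKa + log([A⁻]/[HA]) = 3.921 + log(1.1/0.2)
pH = 3.921 + (+0.740) = 4.66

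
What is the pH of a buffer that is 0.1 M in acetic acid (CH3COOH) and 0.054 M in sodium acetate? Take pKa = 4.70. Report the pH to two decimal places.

pH = 4.43

Henderson–Hasselbalch: pH = pKa + log([CH3COO-]/[CH3COOH]) = 4.70 + log(0.054/0.1)
pH = 4.70 + (-0.268) = 4.43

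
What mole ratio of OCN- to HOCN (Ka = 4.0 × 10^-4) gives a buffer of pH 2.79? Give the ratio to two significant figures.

pKa = -log(4.0 × 10^-4) = 3.398
pH = pKa + log(r) ⇒ log(r) = 2.79 − 3.398 = -0.608
r = [OCN-]/[HOCN] = 10^(-0.608) = 0.247

ratio = 0.25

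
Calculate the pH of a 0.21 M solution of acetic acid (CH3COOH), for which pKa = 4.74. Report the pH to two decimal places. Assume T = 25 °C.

pH = 2.71

CH3COOH ⇌ CH3COO- + H+
Ka = 10^(−4.74) = 1.82 × 10^-5
From the ICE table, Ka = [H+]²/(0.21 − [H+]) = 1.82 × 10^-5.
Since Ka ≪ C₀, [H+] ≈ √(Ka·C₀) = 1.95 × 10^-3 M.
pH = −log(1.95 × 10^-3) = 2.71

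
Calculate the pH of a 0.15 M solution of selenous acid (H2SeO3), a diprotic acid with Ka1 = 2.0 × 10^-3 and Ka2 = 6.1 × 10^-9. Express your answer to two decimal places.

Ka1 ≫ Ka2, so treat the first dissociation as the only significant source of H+.
Ka1 = x²/(0.15 − x) = 2.0 × 10^-3
Solving the quadratic: x = (−Ka1 + √(Ka1² + 4·Ka1·C₀))/2 = 1.63 × 10^-2 M
pH = −log(1.63 × 10^-2) = 1.79

pH = 1.79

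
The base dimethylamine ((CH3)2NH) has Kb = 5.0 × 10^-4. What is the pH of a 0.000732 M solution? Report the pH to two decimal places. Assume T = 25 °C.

(CH3)2NH + H2O ⇌ (CH3)2NH2+ + OH-
Kb = [OH-]²/(0.000732 − [OH-]) = 5.0 × 10^-4
Here C₀/Kb ≈ 1.46, so the small-[OH-] approximation fails. Use the quadratic:
[OH-] = [−0.0005 + √(0.0005² + 1.46e-06)]/2 = 4.05 × 10^-4 M
pOH = 3.39, so pH = 14.00 − pOH = 10.61

pH = 10.61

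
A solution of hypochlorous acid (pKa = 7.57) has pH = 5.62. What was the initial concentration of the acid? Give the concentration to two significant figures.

[H+] = 10^(-5.62) = 2.40 × 10^-6 M = x
Ka = 10^(−7.57) = 2.69 × 10^-8
Ka = x²/(C₀ − x) ⇒ C₀ = x + x²/Ka
C₀ = 2.40 × 10^-6 + (2.40 × 10^-6)²/(2.69 × 10^-8) = 2.17 × 10^-4 M

C₀ = 2.2 × 10^-4 M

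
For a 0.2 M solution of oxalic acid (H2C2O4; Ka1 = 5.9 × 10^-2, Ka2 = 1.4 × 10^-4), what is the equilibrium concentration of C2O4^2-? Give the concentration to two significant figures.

1.4 × 10^-4 M

First ionization gives [H+] ≈ [HC2O4-] = 8.31 × 10^-2 M.
Second step: Ka2 = [H+][C2O4^2-]/[HC2O4-] ≈ [C2O4^2-] (since [H+] ≈ [HC2O4-]).
So [C2O4^2-] ≈ Ka2.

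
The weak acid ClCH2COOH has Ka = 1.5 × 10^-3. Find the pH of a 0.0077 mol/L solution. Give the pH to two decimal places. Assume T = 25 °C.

ClCH2COOH ⇌ ClCH2COO- + H+
From the ICE table, Ka = [H+]²/(0.0077 − [H+]) = 1.5 × 10^-3.
Here C₀/Ka ≈ 5.13, so the small-[H+] approximation fails. Use the quadratic:
[H+] = (−Ka + √(Ka² + 4·Ka·C₀))/2 = 2.73 × 10^-3 M
pH = −log(2.73 × 10^-3) = 2.56

pH = 2.56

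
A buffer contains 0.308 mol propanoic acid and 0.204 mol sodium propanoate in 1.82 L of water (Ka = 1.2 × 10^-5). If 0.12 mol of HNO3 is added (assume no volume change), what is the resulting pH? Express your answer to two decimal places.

pH = 4.21

Added H+ converts CH3CH2COO- to CH3CH2COOH: CH3CH2COOH → 0.428 mol, CH3CH2COO- → 0.084 mol.
pKa = −log(1.2 × 10^-5) = 4.921
Henderson–Hasselbalch with mole ratio 0.084/0.428: pH = 4.921 + (-0.707)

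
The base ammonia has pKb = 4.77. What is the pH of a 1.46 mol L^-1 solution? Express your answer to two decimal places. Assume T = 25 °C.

NH3 + H2O ⇌ NH4+ + OH-
Kb = 10^(−4.77) = 1.70 × 10^-5
Let x = [OH-] at equilibrium. Kb = x²/(1.46 − x).
Since Kb ≪ C₀, x ≈ √(Kb·C₀) = 4.98 × 10^-3 M.
(x/C₀ = 0.34% < 5%, so the approximation holds.)
pOH = −log(4.98 × 10^-3) = 2.30; pH = 14.00 − 2.30 = 11.70

pH = 11.70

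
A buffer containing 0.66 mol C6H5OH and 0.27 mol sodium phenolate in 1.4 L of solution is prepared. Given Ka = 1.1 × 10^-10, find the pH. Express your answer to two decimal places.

pKa = −log(1.1 × 10^-10) = 9.959
Henderson–Hasselbalch: pH = pKa + log([C6H5O-]/[C6H5OH]) = 9.959 + log(0.27/0.66)
pH = 9.959 + (-0.388) = 9.57

pH = 9.57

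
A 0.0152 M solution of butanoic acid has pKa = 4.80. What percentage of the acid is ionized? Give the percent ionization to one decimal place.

CH3(CH2)2COOH ⇌ CH3(CH2)2COO- + H+; let x = [H+] at equilibrium.
Ka = 10^(−4.80) = 1.58 × 10^-5
x ≈ √(Ka·C₀) = √(1.58 × 10^-5 × 0.0152) = 4.90 × 10^-4 M
% ionization = x/C₀ × 100% = 4.90 × 10^-4/0.0152 × 100% = 3.2%

3.2%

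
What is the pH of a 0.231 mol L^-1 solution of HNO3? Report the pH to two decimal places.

pH = 0.64

HNO3 is a strong acid and dissociates completely, so [H+] = 0.231 M.
pH = -log(0.231) = 0.64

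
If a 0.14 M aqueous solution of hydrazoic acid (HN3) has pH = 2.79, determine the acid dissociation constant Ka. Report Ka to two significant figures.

Ka = 1.9 × 10^-5

[H+] = 10^(-2.79) = 1.62 × 10^-3 M
At equilibrium [HA] = 0.14 − 1.62 × 10^-3 = 1.38 × 10^-1 M
Ka = [H+][A-]/[HA] = (1.62 × 10^-3)² / 1.38 × 10^-1 = 1.9 × 10^-5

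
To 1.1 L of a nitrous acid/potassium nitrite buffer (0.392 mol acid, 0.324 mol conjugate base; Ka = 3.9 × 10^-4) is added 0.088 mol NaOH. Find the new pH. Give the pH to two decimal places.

pH = 3.54

After neutralization: n(HNO2) = 0.304 mol, n(NO2-) = 0.412 mol.
pKa = −log(3.9 × 10^-4) = 3.409
pH = pKa + log(n_NO2-/n_HNO2) = 3.409 + log(0.412/0.304) = 3.409 + (+0.132)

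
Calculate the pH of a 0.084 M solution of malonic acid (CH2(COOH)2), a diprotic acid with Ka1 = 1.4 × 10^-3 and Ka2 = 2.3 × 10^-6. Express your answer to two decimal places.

Since Ka1 ≫ Ka2, the first ionization dominates [H+].
Ka1 = x²/(0.084 − x) = 1.4 × 10^-3
Solving the quadratic: x = (−Ka1 + √(Ka1² + 4·Ka1·C₀))/2 = 1.02 × 10^-2 M
pH = −log(1.02 × 10^-2) = 1.99

pH = 1.99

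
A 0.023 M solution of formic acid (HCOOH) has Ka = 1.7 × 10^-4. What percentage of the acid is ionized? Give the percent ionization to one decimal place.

8.2%

HCOOH ⇌ HCOO- + H+; let x = [H+] at equilibrium.
Solve x² + 0.00017x − 3.91e-06 = 0 → x = 1.89 × 10^-3 M
% ionization = x/C₀ × 100% = 1.89 × 10^-3/0.023 × 100% = 8.2%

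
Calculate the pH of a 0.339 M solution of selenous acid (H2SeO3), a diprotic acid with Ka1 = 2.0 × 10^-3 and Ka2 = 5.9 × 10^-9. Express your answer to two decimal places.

pH = 1.60

Ka1 ≫ Ka2, so treat the first dissociation as the only significant source of H+.
Ka1 = x²/(0.339 − x) = 2.0 × 10^-3
Solving the quadratic: x = (−Ka1 + √(Ka1² + 4·Ka1·C₀))/2 = 2.51 × 10^-2 M
pH = −log(2.51 × 10^-2) = 1.60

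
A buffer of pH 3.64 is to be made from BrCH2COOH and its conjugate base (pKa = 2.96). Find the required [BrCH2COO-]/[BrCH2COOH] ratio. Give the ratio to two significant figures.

ratio = 4.8

pH = pKa + log(r) ⇒ log(r) = 3.64 − 2.96 = +0.68
r = [BrCH2COO-]/[BrCH2COOH] = 10^(+0.68) = 4.79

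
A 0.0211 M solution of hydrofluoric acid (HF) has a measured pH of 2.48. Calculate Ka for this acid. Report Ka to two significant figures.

Ka = 6.2 × 10^-4

[H+] = 10^(-2.48) = 3.31 × 10^-3 M
At equilibrium [HA] = 0.0211 − 3.31 × 10^-3 = 1.78 × 10^-2 M
Ka = [H+][A-]/[HA] = (3.31 × 10^-3)² / 1.78 × 10^-2 = 6.2 × 10^-4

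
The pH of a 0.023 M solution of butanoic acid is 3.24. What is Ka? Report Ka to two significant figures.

Ka = 1.5 × 10^-5

[H+] = 10^(-3.24) = 5.75 × 10^-4 M
At equilibrium [HA] = 0.023 − 5.75 × 10^-4 = 2.24 × 10^-2 M
Ka = [H+][A-]/[HA] = (5.75 × 10^-4)² / 2.24 × 10^-2 = 1.5 × 10^-5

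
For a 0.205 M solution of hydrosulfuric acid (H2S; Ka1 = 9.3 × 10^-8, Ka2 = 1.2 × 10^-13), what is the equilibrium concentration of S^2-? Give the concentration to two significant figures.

1.2 × 10^-13 M

First ionization gives [H+] ≈ [HS-] = 1.38 × 10^-4 M.
Second step: Ka2 = [H+][S^2-]/[HS-] ≈ [S^2-] (since [H+] ≈ [HS-]).
So [S^2-] ≈ Ka2.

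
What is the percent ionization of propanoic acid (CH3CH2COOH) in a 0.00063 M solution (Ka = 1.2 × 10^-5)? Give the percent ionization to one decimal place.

12.9%

CH3CH2COOH ⇌ CH3CH2COO- + H+; let x = [H+] at equilibrium.
Solve x² + 1.2e-05x − 7.56e-09 = 0 → x = 8.12 × 10^-5 M
% ionization = x/C₀ × 100% = 8.12 × 10^-5/0.00063 × 100% = 12.9%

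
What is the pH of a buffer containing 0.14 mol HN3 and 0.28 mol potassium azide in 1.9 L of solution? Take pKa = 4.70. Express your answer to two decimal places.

pH = 5.00

pH = pKa + log([A⁻]/[HA]) = 4.70 + log(0.28/0.14)
pH = 4.70 + (+0.301) = 5.00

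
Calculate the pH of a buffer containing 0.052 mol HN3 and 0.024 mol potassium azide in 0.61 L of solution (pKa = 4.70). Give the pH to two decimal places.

pH = 4.36

Using pH = pKa + log([base]/[acid]) with [base]/[acid] = 0.024/0.052:
pH = 4.70 + (-0.336) = 4.36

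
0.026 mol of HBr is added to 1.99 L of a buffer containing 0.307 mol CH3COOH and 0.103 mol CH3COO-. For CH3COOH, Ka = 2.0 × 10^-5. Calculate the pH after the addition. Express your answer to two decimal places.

pH = 4.06

After neutralization: n(CH3COOH) = 0.333 mol, n(CH3COO-) = 0.077 mol.
pKa = −log(2.0 × 10^-5) = 4.699
Henderson–Hasselbalch with mole ratio 0.077/0.333: pH = 4.699 + (-0.636)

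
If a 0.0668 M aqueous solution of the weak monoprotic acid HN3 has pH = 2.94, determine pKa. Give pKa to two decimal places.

pKa = 4.70

[H+] = 10^(-2.94) = 1.15 × 10^-3 M
At equilibrium [HA] = 0.0668 − 1.15 × 10^-3 = 6.57 × 10^-2 M
Ka = [H+][A-]/[HA] = (1.15 × 10^-3)² / 6.57 × 10^-2 = 2.01 × 10^-5
pKa = -log(2.01 × 10^-5) = 4.70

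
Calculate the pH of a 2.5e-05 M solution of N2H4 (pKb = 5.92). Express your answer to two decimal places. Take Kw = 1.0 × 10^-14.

pH = 8.69

N2H4 + H2O ⇌ N2H5+ + OH-
Kb = 10^(−5.92) = 1.20 × 10^-6
From the ICE table, Kb = [OH-]²/(2.5e-05 − [OH-]) = 1.20 × 10^-6.
The 5% rule fails; solving [OH-]² + Kb·[OH-] − Kb·C₀ = 0 exactly:
[OH-] = [−1.2e-06 + √(1.2e-06² + 1.2e-10)]/2 = 4.91 × 10^-6 M
pOH = 5.31, so pH = 14.00 − pOH = 8.69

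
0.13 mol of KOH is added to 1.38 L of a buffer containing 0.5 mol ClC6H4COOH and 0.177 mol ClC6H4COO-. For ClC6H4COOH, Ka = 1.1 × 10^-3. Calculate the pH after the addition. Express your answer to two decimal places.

After neutralization: n(ClC6H4COOH) = 0.37 mol, n(ClC6H4COO-) = 0.307 mol.
pKa = −log(1.1 × 10^-3) = 2.959
pH = pKa + log(n_ClC6H4COO-/n_ClC6H4COOH) = 2.959 + log(0.307/0.37) = 2.959 + (-0.081)

pH = 2.88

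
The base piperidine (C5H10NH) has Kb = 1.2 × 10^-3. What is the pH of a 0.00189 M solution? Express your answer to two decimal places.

C5H10NH + H2O ⇌ C5H10NH2+ + OH-
Kb = [OH-]²/(0.00189 − [OH-]) = 1.2 × 10^-3
The 5% rule fails; solving [OH-]² + Kb·[OH-] − Kb·C₀ = 0 exactly:
[OH-] = [−0.0012 + √(0.0012² + 9.07e-06)]/2 = 1.02 × 10^-3 M
pOH = −log(1.02 × 10^-3) = 2.99; pH = 14.00 − 2.99 = 11.01

pH = 11.01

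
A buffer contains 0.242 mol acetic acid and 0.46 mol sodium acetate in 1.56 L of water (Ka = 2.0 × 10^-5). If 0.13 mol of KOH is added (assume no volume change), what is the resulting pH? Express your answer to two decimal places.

pH = 5.42

OH- converts CH3COOH to CH3COO-: CH3COOH → 0.112 mol, CH3COO- → 0.59 mol.
pKa = −log(2.0 × 10^-5) = 4.699
pH = pKa + log(n_CH3COO-/n_CH3COOH) = 4.699 + log(0.59/0.112) = 4.699 + (+0.722)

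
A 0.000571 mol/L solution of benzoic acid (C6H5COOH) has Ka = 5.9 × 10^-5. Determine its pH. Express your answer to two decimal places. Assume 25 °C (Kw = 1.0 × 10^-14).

C6H5COOH ⇌ C6H5COO- + H+
Ka = x²/(0.000571 − x) = 5.9 × 10^-5
x is not negligible relative to C₀; solve x² + 5.9e-05·x − 3.37e-08 = 0.
x = (−Ka + √(Ka² + 4·Ka·C₀))/2 = 1.56 × 10^-4 M
pH = −log(1.56 × 10^-4) = 3.81

pH = 3.81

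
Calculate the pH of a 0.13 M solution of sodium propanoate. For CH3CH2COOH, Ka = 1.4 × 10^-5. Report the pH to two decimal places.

CH3CH2COO- is the conjugate base of the weak acid CH3CH2COOH.
Kb = Kw/Ka = 1.0×10^-14 / 1.4 × 10^-5 = 7.14 × 10^-10
From the ICE table, Kb = x²/(0.13 − x) = 7.14 × 10^-10.
Neglecting x in the denominator: x = √(7.14 × 10^-10 × 0.13) = 9.63 × 10^-6 M
Check: 0.0074% ionized — well under 5%, approximation valid.
pOH = −log(9.63 × 10^-6) = 5.02; pH = 14.00 − 5.02 = 8.98

pH = 8.98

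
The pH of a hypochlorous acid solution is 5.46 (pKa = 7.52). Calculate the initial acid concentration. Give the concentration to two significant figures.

[H+] = 10^(-5.46) = 3.47 × 10^-6 M = x
Ka = 10^(−7.52) = 3.02 × 10^-8
Ka = x²/(C₀ − x) ⇒ C₀ = x + x²/Ka
C₀ = 3.47 × 10^-6 + (3.47 × 10^-6)²/(3.02 × 10^-8) = 4.02 × 10^-4 M

C₀ = 4.0 × 10^-4 M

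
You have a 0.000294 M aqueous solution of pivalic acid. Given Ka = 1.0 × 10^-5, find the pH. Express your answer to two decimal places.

(CH3)3CCOOH ⇌ (CH3)3CCOO- + H+
Ka = x²/(0.000294 − x) = 1.0 × 10^-5
Here C₀/Ka ≈ 29.4, so the small-x approximation fails. Use the quadratic:
x = [−1e-05 + √(1e-05² + 1.18e-08)]/2 = 4.95 × 10^-5 M
pH = −log[H+] = −log(4.95 × 10^-5) = 4.31

pH = 4.31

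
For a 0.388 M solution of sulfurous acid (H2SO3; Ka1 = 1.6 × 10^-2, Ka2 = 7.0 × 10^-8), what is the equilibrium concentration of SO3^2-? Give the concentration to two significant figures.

7.0 × 10^-8 M

First ionization gives [H+] ≈ [HSO3-] = 7.12 × 10^-2 M.
Second step: Ka2 = [H+][SO3^2-]/[HSO3-] ≈ [SO3^2-] (since [H+] ≈ [HSO3-]).
So [SO3^2-] ≈ Ka2.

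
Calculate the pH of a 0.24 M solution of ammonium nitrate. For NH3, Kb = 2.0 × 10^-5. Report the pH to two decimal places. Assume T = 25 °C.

NH4+ is the conjugate acid of the weak base NH3.
Ka = Kw/Kb = 1.0×10^-14 / 2.0 × 10^-5 = 5.00 × 10^-10
Let x = [H+] at equilibrium. Ka = x²/(0.24 − x).
Since Ka ≪ C₀, x ≈ √(Ka·C₀) = 1.10 × 10^-5 M.
(x/C₀ = 0.0046% < 5%, so the approximation holds.)
pH = −log(1.10 × 10^-5) = 4.96

pH = 4.96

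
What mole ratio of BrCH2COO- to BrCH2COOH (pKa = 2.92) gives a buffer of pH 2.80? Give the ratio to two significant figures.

ratio = 0.76

pH = pKa + log(r) ⇒ log(r) = 2.80 − 2.92 = -0.12
r = [BrCH2COO-]/[BrCH2COOH] = 10^(-0.12) = 0.759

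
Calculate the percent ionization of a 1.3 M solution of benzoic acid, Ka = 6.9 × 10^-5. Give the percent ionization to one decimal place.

C6H5COOH ⇌ C6H5COO- + H+; let x = [H+] at equilibrium.
x ≈ √(Ka·C₀) = √(6.9 × 10^-5 × 1.3) = 9.47 × 10^-3 M
Fraction ionized = 9.47 × 10^-3 / 1.3 = 0.0073 → 0.7%

0.7%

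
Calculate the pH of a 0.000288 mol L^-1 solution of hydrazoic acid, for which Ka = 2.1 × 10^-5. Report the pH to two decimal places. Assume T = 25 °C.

pH = 4.17

HN3 ⇌ N3- + H+
From the ICE table, Ka = x²/(0.000288 − x) = 2.1 × 10^-5.
The 5% rule fails; solving x² + Ka·x − Ka·C₀ = 0 exactly:
x = (−Ka + √(Ka² + 4·Ka·C₀))/2 = 6.80 × 10^-5 M
pH = −log[H+] = −log(6.80 × 10^-5) = 4.17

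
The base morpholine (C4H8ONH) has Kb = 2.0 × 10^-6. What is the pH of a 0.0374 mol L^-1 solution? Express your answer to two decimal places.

pH = 10.44

C4H8ONH + H2O ⇌ C4H8ONH2+ + OH-
Let x = [OH-] at equilibrium. Kb = x²/(0.0374 − x).
Neglecting x in the denominator: x = √(2.0 × 10^-6 × 0.0374) = 2.73 × 10^-4 M
(x/C₀ = 0.73% < 5%, so the approximation holds.)
pOH = 3.56, so pH = 14.00 − pOH = 10.44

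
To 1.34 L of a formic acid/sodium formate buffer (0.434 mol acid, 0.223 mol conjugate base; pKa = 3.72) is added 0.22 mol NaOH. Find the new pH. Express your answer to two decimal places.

After neutralization: n(HCOOH) = 0.214 mol, n(HCOO-) = 0.443 mol.
Henderson–Hasselbalch with mole ratio 0.443/0.214: pH = 3.72 + (+0.316)

pH = 4.04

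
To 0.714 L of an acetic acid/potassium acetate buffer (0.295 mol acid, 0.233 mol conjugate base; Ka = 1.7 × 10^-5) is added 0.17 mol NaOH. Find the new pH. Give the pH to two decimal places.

OH- converts CH3COOH to CH3COO-: CH3COOH → 0.125 mol, CH3COO- → 0.403 mol.
pKa = −log(1.7 × 10^-5) = 4.770
pH = pKa + log([A⁻]/[HA]) = 4.770 + log(0.403/0.125) = 4.770 +0.508

pH = 5.28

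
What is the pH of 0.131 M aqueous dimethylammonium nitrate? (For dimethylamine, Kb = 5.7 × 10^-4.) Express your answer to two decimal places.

pH = 5.82

(CH3)2NH2+ is the conjugate acid of the weak base (CH3)2NH.
Ka = Kw/Kb = 1.0×10^-14 / 5.7 × 10^-4 = 1.75 × 10^-11
Ka = [H+]²/(0.131 − [H+]) = 1.75 × 10^-11
Neglecting [H+] in the denominator: [H+] = √(1.75 × 10^-11 × 0.131) = 1.51 × 10^-6 M
([H+]/C₀ = 0.0012% < 5%, so the approximation holds.)
pH = −log[H+] = −log(1.51 × 10^-6) = 5.82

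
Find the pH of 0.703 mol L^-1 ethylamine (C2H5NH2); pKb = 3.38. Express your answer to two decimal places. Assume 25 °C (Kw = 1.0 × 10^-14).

C2H5NH2 + H2O ⇌ C2H5NH3+ + OH-
Kb = 10^(−3.38) = 4.17 × 10^-4
Kb = x²/(0.703 − x) = 4.17 × 10^-4
Neglecting x in the denominator: x = √(4.17 × 10^-4 × 0.703) = 1.71 × 10^-2 M
Check: 2.4% ionized — well under 5%, approximation valid.
pOH = 1.77, so pH = 14.00 − pOH = 12.23

pH = 12.23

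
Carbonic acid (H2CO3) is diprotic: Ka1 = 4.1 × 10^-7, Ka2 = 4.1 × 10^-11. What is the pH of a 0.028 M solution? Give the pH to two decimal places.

Since Ka1 ≫ Ka2, the first ionization dominates [H+].
Ka1 = x²/(0.028 − x) = 4.1 × 10^-7
x ≈ √(4.1 × 10^-7 × 0.028) = 1.07 × 10^-4 M
pH = −log(1.07 × 10^-4) = 3.97

pH = 3.97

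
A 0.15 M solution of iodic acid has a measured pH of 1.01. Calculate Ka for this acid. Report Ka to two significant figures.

Ka = 1.8 × 10^-1

[H+] = 10^(-1.01) = 9.77 × 10^-2 M
At equilibrium [HA] = 0.15 − 9.77 × 10^-2 = 5.23 × 10^-2 M
Ka = [H+][A-]/[HA] = (9.77 × 10^-2)² / 5.23 × 10^-2 = 1.8 × 10^-1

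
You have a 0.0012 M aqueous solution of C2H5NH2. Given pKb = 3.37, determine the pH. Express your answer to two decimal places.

pH = 10.73

C2H5NH2 + H2O ⇌ C2H5NH3+ + OH-
Kb = 10^(−3.37) = 4.27 × 10^-4
From the ICE table, Kb = [OH-]²/(0.0012 − [OH-]) = 4.27 × 10^-4.
The 5% rule fails; solving [OH-]² + Kb·[OH-] − Kb·C₀ = 0 exactly:
[OH-] = [−0.000427 + √(0.000427² + 2.05e-06)]/2 = 5.33 × 10^-4 M
pOH = −log(5.33 × 10^-4) = 3.27; pH = 14.00 − 3.27 = 10.73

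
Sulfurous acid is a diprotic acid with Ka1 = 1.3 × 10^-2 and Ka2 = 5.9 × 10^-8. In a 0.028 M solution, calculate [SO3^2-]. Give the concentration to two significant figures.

First ionization gives [H+] ≈ [HSO3-] = 1.37 × 10^-2 M.
Second step: Ka2 = [H+][SO3^2-]/[HSO3-] ≈ [SO3^2-] (since [H+] ≈ [HSO3-]).
So [SO3^2-] ≈ Ka2.

5.9 × 10^-8 M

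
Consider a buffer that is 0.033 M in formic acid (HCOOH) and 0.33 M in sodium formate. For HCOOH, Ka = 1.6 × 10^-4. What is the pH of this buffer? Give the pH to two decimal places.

pH = 4.80

pKa = −log(1.6 × 10^-4) = 3.796
pH = pKa + log([A⁻]/[HA]) = 3.796 + log(0.33/0.033)
pH = 3.796 + (+1.000) = 4.80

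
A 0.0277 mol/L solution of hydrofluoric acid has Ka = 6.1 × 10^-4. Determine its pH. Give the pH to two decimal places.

HF ⇌ F- + H+
Ka = [H+]²/(0.0277 − [H+]) = 6.1 × 10^-4
[H+] is not negligible relative to C₀; solve [H+]² + 0.00061·[H+] − 1.69e-05 = 0.
[H+] = (−Ka + √(Ka² + 4·Ka·C₀))/2 = 3.82 × 10^-3 M
pH = −log(3.82 × 10^-3) = 2.42

pH = 2.42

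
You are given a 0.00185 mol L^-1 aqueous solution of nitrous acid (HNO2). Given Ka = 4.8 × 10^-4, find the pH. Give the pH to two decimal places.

pH = 3.14

HNO2 ⇌ NO2- + H+
Let x = [H+] at equilibrium. Ka = x²/(0.00185 − x).
The 5% rule fails; solving x² + Ka·x − Ka·C₀ = 0 exactly:
x = (−Ka + √(Ka² + 4·Ka·C₀))/2 = 7.32 × 10^-4 M
pH = −log(7.32 × 10^-4) = 3.14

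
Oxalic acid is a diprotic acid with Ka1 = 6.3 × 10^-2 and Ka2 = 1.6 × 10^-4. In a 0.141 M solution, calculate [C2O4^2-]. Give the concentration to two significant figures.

1.6 × 10^-4 M

First ionization gives [H+] ≈ [HC2O4-] = 6.79 × 10^-2 M.
Second step: Ka2 = [H+][C2O4^2-]/[HC2O4-] ≈ [C2O4^2-] (since [H+] ≈ [HC2O4-]).
So [C2O4^2-] ≈ Ka2.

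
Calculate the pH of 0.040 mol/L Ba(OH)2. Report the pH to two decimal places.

pH = 12.90

Ba(OH)2 is a strong base (each formula unit releases 2 OH-); [OH-] = 0.08 M.
pOH = -log(0.08) = 1.10
pH = 14.00 - 1.10 = 12.90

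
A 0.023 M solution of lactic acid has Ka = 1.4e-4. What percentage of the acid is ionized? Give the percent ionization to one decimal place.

7.5%

CH3CH(OH)COOH ⇌ CH3CH(OH)COO- + H+; let x = [H+] at equilibrium.
Solve x² + 0.00014x − 3.22e-06 = 0 → x = 1.73 × 10^-3 M
Fraction ionized = 1.73 × 10^-3 / 0.023 = 0.0752 → 7.5%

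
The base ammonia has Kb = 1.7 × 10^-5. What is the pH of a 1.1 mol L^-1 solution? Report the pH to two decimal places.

NH3 + H2O ⇌ NH4+ + OH-
Let x = [OH-] at equilibrium. Kb = x²/(1.1 − x).
Neglecting x in the denominator: x = √(1.7 × 10^-5 × 1.1) = 4.32 × 10^-3 M
Check: 0.39% ionized — well under 5%, approximation valid.
pOH = 2.36, so pH = 14.00 − pOH = 11.64

pH = 11.64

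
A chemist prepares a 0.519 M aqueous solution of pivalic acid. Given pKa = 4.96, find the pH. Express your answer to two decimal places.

pH = 2.62

(CH3)3CCOOH ⇌ (CH3)3CCOO- + H+
Ka = 10^(−4.96) = 1.10 × 10^-5
Ka = [H+]²/(0.519 − [H+]) = 1.10 × 10^-5
Assume [H+] ≪ 0.519: [H+] ≈ √(1.10 × 10^-5 × 0.519) = 2.39 × 10^-3 M
Check: 0.46% ionized — well under 5%, approximation valid.
pH = −log(2.39 × 10^-3) = 2.62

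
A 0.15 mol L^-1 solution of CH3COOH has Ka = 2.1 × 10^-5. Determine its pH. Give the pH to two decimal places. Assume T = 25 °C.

CH3COOH ⇌ CH3COO- + H+
Let x = [H+] at equilibrium. Ka = x²/(0.15 − x).
Neglecting x in the denominator: x = √(2.1 × 10^-5 × 0.15) = 1.77 × 10^-3 M
pH = −log(1.77 × 10^-3) = 2.75

pH = 2.75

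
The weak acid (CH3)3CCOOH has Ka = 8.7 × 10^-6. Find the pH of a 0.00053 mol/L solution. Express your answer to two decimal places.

pH = 4.20

(CH3)3CCOOH ⇌ (CH3)3CCOO- + H+
Ka = x²/(0.00053 − x) = 8.7 × 10^-6
The 5% rule fails; solving x² + Ka·x − Ka·C₀ = 0 exactly:
x = [−8.7e-06 + √(8.7e-06² + 1.84e-08)]/2 = 6.37 × 10^-5 M
pH = −log(6.37 × 10^-5) = 4.20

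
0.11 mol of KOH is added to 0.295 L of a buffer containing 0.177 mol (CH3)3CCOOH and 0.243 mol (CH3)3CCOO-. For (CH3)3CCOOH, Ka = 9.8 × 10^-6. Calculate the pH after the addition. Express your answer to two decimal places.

pH = 5.73

OH- converts (CH3)3CCOOH to (CH3)3CCOO-: (CH3)3CCOOH → 0.067 mol, (CH3)3CCOO- → 0.353 mol.
pKa = −log(9.8 × 10^-6) = 5.009
Henderson–Hasselbalch with mole ratio 0.353/0.067: pH = 5.009 + (+0.722)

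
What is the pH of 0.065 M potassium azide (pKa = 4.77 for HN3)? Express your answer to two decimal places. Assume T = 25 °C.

N3- is the conjugate base of the weak acid HN3.
Ka = 10^(−4.77) = 1.70 × 10^-5
Kb = Kw/Ka = 1.0×10^-14 / 1.70 × 10^-5 = 5.88 × 10^-10
From the ICE table, Kb = [OH-]²/(0.065 − [OH-]) = 5.88 × 10^-10.
Assume [OH-] ≪ 0.065: [OH-] ≈ √(5.88 × 10^-10 × 0.065) = 6.18 × 10^-6 M
pOH = 5.21, so pH = 14.00 − pOH = 8.79

pH = 8.79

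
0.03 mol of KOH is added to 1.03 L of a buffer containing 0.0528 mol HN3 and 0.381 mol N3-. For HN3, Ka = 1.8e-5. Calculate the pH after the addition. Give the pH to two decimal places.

After neutralization: n(HN3) = 0.0228 mol, n(N3-) = 0.411 mol.
pKa = −log(1.8 × 10^-5) = 4.745
pH = pKa + log(n_N3-/n_HN3) = 4.745 + log(0.411/0.0228) = 4.745 + (+1.256)

pH = 6.00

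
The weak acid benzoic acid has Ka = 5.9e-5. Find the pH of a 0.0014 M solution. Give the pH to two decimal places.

pH = 3.59

C6H5COOH ⇌ C6H5COO- + H+
Ka = x²/(0.0014 − x) = 5.9 × 10^-5
x is not negligible relative to C₀; solve x² + 5.9e-05·x − 8.26e-08 = 0.
x = [−5.9e-05 + √(5.9e-05² + 3.3e-07)]/2 = 2.59 × 10^-4 M
pH = −log[H+] = −log(2.59 × 10^-4) = 3.59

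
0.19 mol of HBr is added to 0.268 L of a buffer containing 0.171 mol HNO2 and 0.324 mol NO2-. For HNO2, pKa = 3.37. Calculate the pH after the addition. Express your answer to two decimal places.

After neutralization: n(HNO2) = 0.361 mol, n(NO2-) = 0.134 mol.
Henderson–Hasselbalch with mole ratio 0.134/0.361: pH = 3.37 + (-0.430)

pH = 2.94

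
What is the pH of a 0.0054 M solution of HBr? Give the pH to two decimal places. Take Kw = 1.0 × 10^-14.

pH = 2.27

HBr is a strong acid and dissociates completely, so [H+] = 0.0054 M.
pH = -log(0.0054) = 2.27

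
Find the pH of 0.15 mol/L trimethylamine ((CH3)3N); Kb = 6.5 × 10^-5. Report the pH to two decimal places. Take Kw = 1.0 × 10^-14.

(CH3)3N + H2O ⇌ (CH3)3NH+ + OH-
Let x = [OH-] at equilibrium. Kb = x²/(0.15 − x).
Since Kb ≪ C₀, x ≈ √(Kb·C₀) = 3.12 × 10^-3 M.
(x/C₀ = 2.1% < 5%, so the approximation holds.)
pOH = −log(3.12 × 10^-3) = 2.51; pH = 14.00 − 2.51 = 11.49

pH = 11.49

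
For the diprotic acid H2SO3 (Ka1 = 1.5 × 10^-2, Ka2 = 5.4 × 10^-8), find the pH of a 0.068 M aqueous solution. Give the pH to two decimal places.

pH = 1.60

Since Ka1 ≫ Ka2, the first ionization dominates [H+].
Ka1 = x²/(0.068 − x) = 1.5 × 10^-2
Solving the quadratic: x = (−Ka1 + √(Ka1² + 4·Ka1·C₀))/2 = 2.53 × 10^-2 M
pH = −log(2.53 × 10^-2) = 1.60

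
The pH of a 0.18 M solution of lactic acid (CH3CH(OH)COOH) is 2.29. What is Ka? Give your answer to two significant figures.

Ka = 1.5 × 10^-4

[H+] = 10^(-2.29) = 5.13 × 10^-3 M
At equilibrium [HA] = 0.18 − 5.13 × 10^-3 = 1.75 × 10^-1 M
Ka = [H+][A-]/[HA] = (5.13 × 10^-3)² / 1.75 × 10^-1 = 1.5 × 10^-4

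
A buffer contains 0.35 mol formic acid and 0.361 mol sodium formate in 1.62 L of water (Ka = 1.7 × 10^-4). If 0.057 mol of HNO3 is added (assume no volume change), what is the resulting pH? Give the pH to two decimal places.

pH = 3.64

Added H+ converts HCOO- to HCOOH: HCOOH → 0.407 mol, HCOO- → 0.304 mol.
pKa = −log(1.7 × 10^-4) = 3.770
pH = pKa + log(n_HCOO-/n_HCOOH) = 3.770 + log(0.304/0.407) = 3.770 + (-0.127)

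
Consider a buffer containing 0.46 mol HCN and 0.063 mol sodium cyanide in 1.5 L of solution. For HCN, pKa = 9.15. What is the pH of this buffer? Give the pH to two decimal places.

pH = 8.29

Using pH = pKa + log([base]/[acid]) with [base]/[acid] = 0.063/0.46:
pH = 9.15 + (-0.863) = 8.29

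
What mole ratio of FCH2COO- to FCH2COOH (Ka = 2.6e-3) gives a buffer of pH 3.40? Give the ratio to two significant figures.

ratio = 6.5

pKa = -log(2.6 × 10^-3) = 2.585
pH = pKa + log(r) ⇒ log(r) = 3.40 − 2.585 = +0.815
r = [FCH2COO-]/[FCH2COOH] = 10^(+0.815) = 6.53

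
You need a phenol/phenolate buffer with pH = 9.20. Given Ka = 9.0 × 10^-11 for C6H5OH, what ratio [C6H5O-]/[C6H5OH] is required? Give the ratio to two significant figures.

pKa = -log(9.0 × 10^-11) = 10.046
pH = pKa + log(r) ⇒ log(r) = 9.20 − 10.046 = -0.846
r = [C6H5O-]/[C6H5OH] = 10^(-0.846) = 0.143

ratio = 0.14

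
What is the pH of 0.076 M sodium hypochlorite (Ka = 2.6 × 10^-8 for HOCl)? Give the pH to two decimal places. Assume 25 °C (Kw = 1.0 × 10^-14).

OCl- is the conjugate base of the weak acid HOCl.
Kb = Kw/Ka = 1.0×10^-14 / 2.6 × 10^-8 = 3.85 × 10^-7
From the ICE table, Kb = [OH-]²/(0.076 − [OH-]) = 3.85 × 10^-7.
Since Kb ≪ C₀, [OH-] ≈ √(Kb·C₀) = 1.71 × 10^-4 M.
pOH = 3.77, so pH = 14.00 − pOH = 10.23

pH = 10.23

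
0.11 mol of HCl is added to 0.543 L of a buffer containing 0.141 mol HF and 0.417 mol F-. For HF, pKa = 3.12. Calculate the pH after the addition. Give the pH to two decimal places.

pH = 3.21

After neutralization: n(HF) = 0.251 mol, n(F-) = 0.307 mol.
Henderson–Hasselbalch with mole ratio 0.307/0.251: pH = 3.12 + (+0.087)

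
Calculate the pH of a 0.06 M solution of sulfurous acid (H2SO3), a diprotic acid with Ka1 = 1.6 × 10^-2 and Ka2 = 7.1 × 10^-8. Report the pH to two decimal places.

Since Ka1 ≫ Ka2, the first ionization dominates [H+].
Ka1 = x²/(0.06 − x) = 1.6 × 10^-2
Solving the quadratic: x = (−Ka1 + √(Ka1² + 4·Ka1·C₀))/2 = 2.40 × 10^-2 M
pH = −log(2.40 × 10^-2) = 1.62

pH = 1.62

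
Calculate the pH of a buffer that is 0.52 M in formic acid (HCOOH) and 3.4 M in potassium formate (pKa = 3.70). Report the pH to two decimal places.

Henderson–Hasselbalch: pH = pKa + log([HCOO-]/[HCOOH]) = 3.70 + log(3.4/0.52)
pH = 3.70 + (+0.815) = 4.52

pH = 4.52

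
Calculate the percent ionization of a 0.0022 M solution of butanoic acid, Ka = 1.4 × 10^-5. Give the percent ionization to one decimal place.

CH3(CH2)2COOH ⇌ CH3(CH2)2COO- + H+; let x = [H+] at equilibrium.
Solve x² + 1.4e-05x − 3.08e-08 = 0 → x = 1.69 × 10^-4 M
Fraction ionized = 1.69 × 10^-4 / 0.0022 = 0.0768 → 7.7%

7.7%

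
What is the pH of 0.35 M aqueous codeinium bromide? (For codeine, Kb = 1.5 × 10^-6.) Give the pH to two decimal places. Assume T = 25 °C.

pH = 4.32

C18H22NO3+ is the conjugate acid of the weak base C18H21NO3.
Ka = Kw/Kb = 1.0×10^-14 / 1.5 × 10^-6 = 6.67 × 10^-9
From the ICE table, Ka = [H+]²/(0.35 − [H+]) = 6.67 × 10^-9.
Assume [H+] ≪ 0.35: [H+] ≈ √(6.67 × 10^-9 × 0.35) = 4.83 × 10^-5 M
pH = −log[H+] = −log(4.83 × 10^-5) = 4.32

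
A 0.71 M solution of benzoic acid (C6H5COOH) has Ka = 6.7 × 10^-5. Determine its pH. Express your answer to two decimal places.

C6H5COOH ⇌ C6H5COO- + H+
From the ICE table, Ka = [H+]²/(0.71 − [H+]) = 6.7 × 10^-5.
Neglecting [H+] in the denominator: [H+] = √(6.7 × 10^-5 × 0.71) = 6.90 × 10^-3 M
pH = −log[H+] = −log(6.90 × 10^-3) = 2.16

pH = 2.16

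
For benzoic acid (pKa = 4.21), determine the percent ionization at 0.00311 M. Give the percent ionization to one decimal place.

13.1%

C6H5COOH ⇌ C6H5COO- + H+; let x = [H+] at equilibrium.
Ka = 10^(−4.21) = 6.17 × 10^-5
Ka = x²/(C₀ − x); solving the quadratic gives x = 4.08 × 10^-4 M.
% ionization = x/C₀ × 100% = 4.08 × 10^-4/0.00311 × 100% = 13.1%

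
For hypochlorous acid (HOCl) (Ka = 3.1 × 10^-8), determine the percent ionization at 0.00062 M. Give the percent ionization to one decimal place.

0.7%

HOCl ⇌ OCl- + H+; let x = [H+] at equilibrium.
x ≈ √(Ka·C₀) = √(3.1 × 10^-8 × 0.00062) = 4.38 × 10^-6 M
% ionization = x/C₀ × 100% = 4.38 × 10^-6/0.00062 × 100% = 0.7%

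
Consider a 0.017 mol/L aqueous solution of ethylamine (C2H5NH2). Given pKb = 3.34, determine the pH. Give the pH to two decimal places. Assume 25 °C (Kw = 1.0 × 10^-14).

pH = 11.41

C2H5NH2 + H2O ⇌ C2H5NH3+ + OH-
Kb = 10^(−3.34) = 4.57 × 10^-4
From the ICE table, Kb = x²/(0.017 − x) = 4.57 × 10^-4.
The 5% rule fails; solving x² + Kb·x − Kb·C₀ = 0 exactly:
x = [−0.000457 + √(0.000457² + 3.11e-05)]/2 = 2.57 × 10^-3 M
pOH = −log(2.57 × 10^-3) = 2.59; pH = 14.00 − 2.59 = 11.41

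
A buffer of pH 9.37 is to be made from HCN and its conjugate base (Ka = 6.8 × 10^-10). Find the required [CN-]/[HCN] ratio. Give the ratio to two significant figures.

ratio = 1.6

pKa = -log(6.8 × 10^-10) = 9.167
pH = pKa + log(r) ⇒ log(r) = 9.37 − 9.167 = +0.203
r = [CN-]/[HCN] = 10^(+0.203) = 1.6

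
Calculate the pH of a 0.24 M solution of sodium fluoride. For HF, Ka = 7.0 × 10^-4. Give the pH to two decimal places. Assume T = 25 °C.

pH = 8.27

F- is the conjugate base of the weak acid HF.
Kb = Kw/Ka = 1.0×10^-14 / 7.0 × 10^-4 = 1.43 × 10^-11
From the ICE table, Kb = [OH-]²/(0.24 − [OH-]) = 1.43 × 10^-11.
Neglecting [OH-] in the denominator: [OH-] = √(1.43 × 10^-11 × 0.24) = 1.85 × 10^-6 M
([OH-]/C₀ = 0.00077% < 5%, so the approximation holds.)
pOH = −log(1.85 × 10^-6) = 5.73; pH = 14.00 − 5.73 = 8.27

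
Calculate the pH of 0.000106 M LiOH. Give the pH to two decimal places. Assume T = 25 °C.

pH = 10.03

LiOH is a strong base; [OH-] = 0.000106 M.
pOH = -log(0.000106) = 3.97
pH = 14.00 - 3.97 = 10.03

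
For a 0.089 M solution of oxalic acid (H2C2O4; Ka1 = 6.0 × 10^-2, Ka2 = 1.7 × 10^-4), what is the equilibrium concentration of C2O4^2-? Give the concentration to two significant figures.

1.7 × 10^-4 M

First ionization gives [H+] ≈ [HC2O4-] = 4.90 × 10^-2 M.
Second step: Ka2 = [H+][C2O4^2-]/[HC2O4-] ≈ [C2O4^2-] (since [H+] ≈ [HC2O4-]).
So [C2O4^2-] ≈ Ka2.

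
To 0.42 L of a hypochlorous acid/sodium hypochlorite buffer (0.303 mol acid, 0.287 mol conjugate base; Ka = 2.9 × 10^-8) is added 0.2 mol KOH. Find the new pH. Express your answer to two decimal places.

After neutralization: n(HOCl) = 0.103 mol, n(OCl-) = 0.487 mol.
pKa = −log(2.9 × 10^-8) = 7.538
Henderson–Hasselbalch with mole ratio 0.487/0.103: pH = 7.538 + (+0.675)

pH = 8.21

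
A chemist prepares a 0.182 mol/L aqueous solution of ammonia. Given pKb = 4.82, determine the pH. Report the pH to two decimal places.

NH3 + H2O ⇌ NH4+ + OH-
Kb = 10^(−4.82) = 1.51 × 10^-5
Let x = [OH-] at equilibrium. Kb = x²/(0.182 − x).
Assume x ≪ 0.182: x ≈ √(1.51 × 10^-5 × 0.182) = 1.66 × 10^-3 M
pOH = 2.78, so pH = 14.00 − pOH = 11.22

pH = 11.22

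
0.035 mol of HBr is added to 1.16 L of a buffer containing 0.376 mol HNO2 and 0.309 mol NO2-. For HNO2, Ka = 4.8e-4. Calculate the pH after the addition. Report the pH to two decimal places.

Added H+ converts NO2- to HNO2: HNO2 → 0.411 mol, NO2- → 0.274 mol.
pKa = −log(4.8 × 10^-4) = 3.319
pH = pKa + log(n_NO2-/n_HNO2) = 3.319 + log(0.274/0.411) = 3.319 + (-0.176)

pH = 3.14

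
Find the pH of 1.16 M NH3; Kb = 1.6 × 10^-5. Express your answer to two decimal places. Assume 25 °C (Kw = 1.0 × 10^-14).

pH = 11.63

NH3 + H2O ⇌ NH4+ + OH-
Kb = [OH-]²/(1.16 − [OH-]) = 1.6 × 10^-5
Assume [OH-] ≪ 1.16: [OH-] ≈ √(1.6 × 10^-5 × 1.16) = 4.31 × 10^-3 M
Check: 0.37% ionized — well under 5%, approximation valid.
pOH = −log(4.31 × 10^-3) = 2.37; pH = 14.00 − 2.37 = 11.63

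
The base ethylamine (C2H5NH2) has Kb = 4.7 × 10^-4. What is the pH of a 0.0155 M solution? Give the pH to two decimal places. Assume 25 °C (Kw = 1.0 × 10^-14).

C2H5NH2 + H2O ⇌ C2H5NH3+ + OH-
From the ICE table, Kb = [OH-]²/(0.0155 − [OH-]) = 4.7 × 10^-4.
The 5% rule fails; solving [OH-]² + Kb·[OH-] − Kb·C₀ = 0 exactly:
[OH-] = (−Kb + √(Kb² + 4·Kb·C₀))/2 = 2.47 × 10^-3 M
pOH = −log(2.47 × 10^-3) = 2.61; pH = 14.00 − 2.61 = 11.39

pH = 11.39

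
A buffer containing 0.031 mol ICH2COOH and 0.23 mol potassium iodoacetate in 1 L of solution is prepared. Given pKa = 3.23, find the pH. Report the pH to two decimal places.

Henderson–Hasselbalch: pH = pKa + log([ICH2COO-]/[ICH2COOH]) = 3.23 + log(0.23/0.031)
pH = 3.23 + (+0.870) = 4.10

pH = 4.10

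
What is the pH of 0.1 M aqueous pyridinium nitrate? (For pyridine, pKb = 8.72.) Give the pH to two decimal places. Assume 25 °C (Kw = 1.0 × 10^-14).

pH = 3.14

C5H5NH+ is the conjugate acid of the weak base C5H5N.
Kb = 10^(−8.72) = 1.91 × 10^-9
Ka = Kw/Kb = 1.0×10^-14 / 1.91 × 10^-9 = 5.24 × 10^-6
Ka = x²/(0.1 − x) = 5.24 × 10^-6
Since Ka ≪ C₀, x ≈ √(Ka·C₀) = 7.24 × 10^-4 M.
pH = −log(7.24 × 10^-4) = 3.14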